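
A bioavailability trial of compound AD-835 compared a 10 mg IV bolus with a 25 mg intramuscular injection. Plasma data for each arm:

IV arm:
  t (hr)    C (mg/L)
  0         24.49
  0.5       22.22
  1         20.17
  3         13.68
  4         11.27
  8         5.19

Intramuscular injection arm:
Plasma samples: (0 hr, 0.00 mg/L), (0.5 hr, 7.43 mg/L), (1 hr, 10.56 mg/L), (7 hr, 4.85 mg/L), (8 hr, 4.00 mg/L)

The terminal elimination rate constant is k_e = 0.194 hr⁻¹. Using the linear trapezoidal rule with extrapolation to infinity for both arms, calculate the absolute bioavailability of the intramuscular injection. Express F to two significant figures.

Trapezoidal AUC_0→8 (IV):
  [0→0.5]: (24.49+22.22)/2 × 0.5 = 11.6775
  [0.5→1]: (22.22+20.17)/2 × 0.5 = 10.5975
  [1→3]: (20.17+13.68)/2 × 2 = 33.85
  [3→4]: (13.68+11.27)/2 × 1 = 12.475
  [4→8]: (11.27+5.19)/2 × 4 = 32.92
  Sum = 101.52 mg/L·hr
IV tail: 5.19/0.194 = 26.753; AUC_iv,0→∞ = 101.52 + 26.753 = 128.273 mg/L·hr
Trapezoidal AUC_0→8 (intramuscular injection):
  [0→0.5]: (0.00+7.43)/2 × 0.5 = 1.8575
  [0.5→1]: (7.43+10.56)/2 × 0.5 = 4.4975
  [1→7]: (10.56+4.85)/2 × 6 = 46.23
  [7→8]: (4.85+4.00)/2 × 1 = 4.425
  Sum = 57.01 mg/L·hr
intramuscular injection tail: 4.00/0.194 = 20.619; AUC_ev,0→∞ = 57.01 + 20.619 = 77.629 mg/L·hr
F = (AUC_ev/D_ev)/(AUC_iv/D_iv) = (77.629/25)/(128.273/10) = 3.10516/12.8273 = 0.2421

F = 0.24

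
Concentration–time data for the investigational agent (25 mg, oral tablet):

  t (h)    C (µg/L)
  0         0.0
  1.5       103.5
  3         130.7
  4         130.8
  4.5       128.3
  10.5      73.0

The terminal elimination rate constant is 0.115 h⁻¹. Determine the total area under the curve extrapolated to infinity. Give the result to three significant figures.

AUC = 1690 µg/L·h

Trapezoidal AUC_0→10.5:
  [0→1.5]: (0.0+103.5)/2 × 1.5 = 77.625
  [1.5→3]: (103.5+130.7)/2 × 1.5 = 175.65
  [3→4]: (130.7+130.8)/2 × 1 = 130.75
  [4→4.5]: (130.8+128.3)/2 × 0.5 = 64.775
  [4.5→10.5]: (128.3+73.0)/2 × 6 = 603.9
  Sum = 1052.7 µg/L·h
Extrapolated tail: C_last / k_e = 73.0 / 0.115 = 634.783
AUC_0→∞ = 1052.7 + 634.783 = 1687.483 µg/L·h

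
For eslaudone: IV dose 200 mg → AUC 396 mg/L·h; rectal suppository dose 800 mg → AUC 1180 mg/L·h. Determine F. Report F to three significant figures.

F = 0.745

F = (AUC_ev / D_ev) / (AUC_iv / D_iv)
  = (1180/800) / (396/200)
  = 1.475 / 1.98 = 0.7449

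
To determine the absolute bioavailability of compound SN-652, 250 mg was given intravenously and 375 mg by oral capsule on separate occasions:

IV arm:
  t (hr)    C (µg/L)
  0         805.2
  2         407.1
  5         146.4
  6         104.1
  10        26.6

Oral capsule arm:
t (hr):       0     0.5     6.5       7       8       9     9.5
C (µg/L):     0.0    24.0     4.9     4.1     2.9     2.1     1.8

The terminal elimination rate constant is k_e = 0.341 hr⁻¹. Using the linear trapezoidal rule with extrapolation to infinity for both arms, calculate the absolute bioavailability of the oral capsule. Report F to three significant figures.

Trapezoidal AUC_0→10 (IV):
  [0→2]: (805.2+407.1)/2 × 2 = 1212.3
  [2→5]: (407.1+146.4)/2 × 3 = 830.25
  [5→6]: (146.4+104.1)/2 × 1 = 125.25
  [6→10]: (104.1+26.6)/2 × 4 = 261.4
  Sum = 2429.2 µg/L·hr
IV tail: 26.6/0.341 = 78.006; AUC_iv,0→∞ = 2429.2 + 78.006 = 2507.206 µg/L·hr
Trapezoidal AUC_0→9.5 (oral capsule):
  [0→0.5]: (0.0+24.0)/2 × 0.5 = 6.0
  [0.5→6.5]: (24.0+4.9)/2 × 6 = 86.7
  [6.5→7]: (4.9+4.1)/2 × 0.5 = 2.25
  [7→8]: (4.1+2.9)/2 × 1 = 3.5
  [8→9]: (2.9+2.1)/2 × 1 = 2.5
  [9→9.5]: (2.1+1.8)/2 × 0.5 = 0.975
  Sum = 101.925 µg/L·hr
oral capsule tail: 1.8/0.341 = 5.279; AUC_ev,0→∞ = 101.925 + 5.279 = 107.204 µg/L·hr
F = (AUC_ev/D_ev)/(AUC_iv/D_iv) = (107.204/375)/(2507.206/250) = 0.285877/10.028824 = 0.0285

F = 0.0285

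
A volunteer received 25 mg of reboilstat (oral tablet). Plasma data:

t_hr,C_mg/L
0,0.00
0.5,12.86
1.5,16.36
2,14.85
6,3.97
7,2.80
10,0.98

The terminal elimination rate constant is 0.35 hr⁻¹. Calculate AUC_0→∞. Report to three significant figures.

AUC = 75.1 mg/L·hr

Trapezoidal AUC_0→10:
  [0→0.5]: (0.00+12.86)/2 × 0.5 = 3.215
  [0.5→1.5]: (12.86+16.36)/2 × 1 = 14.61
  [1.5→2]: (16.36+14.85)/2 × 0.5 = 7.8025
  [2→6]: (14.85+3.97)/2 × 4 = 37.64
  [6→7]: (3.97+2.80)/2 × 1 = 3.385
  [7→10]: (2.80+0.98)/2 × 3 = 5.67
  Sum = 72.3225 mg/L·hr
Extrapolated tail: C_last / k_e = 0.98 / 0.35 = 2.800
AUC_0→∞ = 72.3225 + 2.800 = 75.1225 mg/L·hr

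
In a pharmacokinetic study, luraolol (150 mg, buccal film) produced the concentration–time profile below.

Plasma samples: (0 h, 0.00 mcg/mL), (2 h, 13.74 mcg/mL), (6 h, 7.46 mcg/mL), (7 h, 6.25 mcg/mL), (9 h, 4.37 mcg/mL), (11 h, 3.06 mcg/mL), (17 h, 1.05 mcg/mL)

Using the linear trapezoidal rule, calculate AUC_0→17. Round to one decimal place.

Trapezoidal AUC_0→17:
  [0→2]: (0.00+13.74)/2 × 2 = 13.74
  [2→6]: (13.74+7.46)/2 × 4 = 42.4
  [6→7]: (7.46+6.25)/2 × 1 = 6.855
  [7→9]: (6.25+4.37)/2 × 2 = 10.62
  [9→11]: (4.37+3.06)/2 × 2 = 7.43
  [11→17]: (3.06+1.05)/2 × 6 = 12.33
  Sum = 93.375 mcg/mL·h

AUC = 93.4 mcg/mL·h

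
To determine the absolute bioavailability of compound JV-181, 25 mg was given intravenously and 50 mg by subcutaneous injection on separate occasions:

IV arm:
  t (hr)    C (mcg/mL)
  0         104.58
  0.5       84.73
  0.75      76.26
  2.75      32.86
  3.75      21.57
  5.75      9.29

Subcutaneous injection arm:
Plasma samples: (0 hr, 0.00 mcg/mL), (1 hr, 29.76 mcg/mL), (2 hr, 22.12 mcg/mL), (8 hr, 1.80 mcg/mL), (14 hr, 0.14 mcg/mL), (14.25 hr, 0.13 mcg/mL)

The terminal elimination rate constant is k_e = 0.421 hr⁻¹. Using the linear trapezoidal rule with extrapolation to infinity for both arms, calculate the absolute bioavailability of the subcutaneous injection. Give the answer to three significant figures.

F = 0.231

Trapezoidal AUC_0→5.75 (IV):
  [0→0.5]: (104.58+84.73)/2 × 0.5 = 47.3275
  [0.5→0.75]: (84.73+76.26)/2 × 0.25 = 20.12375
  [0.75→2.75]: (76.26+32.86)/2 × 2 = 109.12
  [2.75→3.75]: (32.86+21.57)/2 × 1 = 27.215
  [3.75→5.75]: (21.57+9.29)/2 × 2 = 30.86
  Sum = 234.64625 mcg/mL·hr
IV tail: 9.29/0.421 = 22.067; AUC_iv,0→∞ = 234.64625 + 22.067 = 256.71325 mcg/mL·hr
Trapezoidal AUC_0→14.25 (subcutaneous injection):
  [0→1]: (0.00+29.76)/2 × 1 = 14.88
  [1→2]: (29.76+22.12)/2 × 1 = 25.94
  [2→8]: (22.12+1.80)/2 × 6 = 71.76
  [8→14]: (1.80+0.14)/2 × 6 = 5.82
  [14→14.25]: (0.14+0.13)/2 × 0.25 = 0.03375
  Sum = 118.43375 mcg/mL·hr
subcutaneous injection tail: 0.13/0.421 = 0.309; AUC_ev,0→∞ = 118.43375 + 0.309 = 118.74275 mcg/mL·hr
F = (AUC_ev/D_ev)/(AUC_iv/D_iv) = (118.74275/50)/(256.71325/25) = 2.374855/10.26853 = 0.2313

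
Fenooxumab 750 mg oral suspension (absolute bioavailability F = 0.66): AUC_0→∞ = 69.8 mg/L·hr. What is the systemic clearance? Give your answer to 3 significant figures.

CL = F × Dose / AUC_0→∞
   = 0.66 × 750 / 69.8 = 7.09169 L/hr

CL = 7.09 L/hr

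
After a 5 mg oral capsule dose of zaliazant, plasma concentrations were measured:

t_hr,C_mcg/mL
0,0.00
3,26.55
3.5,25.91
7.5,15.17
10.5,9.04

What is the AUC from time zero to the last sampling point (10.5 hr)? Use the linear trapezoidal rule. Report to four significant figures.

AUC = 171.4 mcg/mL·hr

Trapezoidal AUC_0→10.5:
  [0→3]: (0.00+26.55)/2 × 3 = 39.825
  [3→3.5]: (26.55+25.91)/2 × 0.5 = 13.115
  [3.5→7.5]: (25.91+15.17)/2 × 4 = 82.16
  [7.5→10.5]: (15.17+9.04)/2 × 3 = 36.315
  Sum = 171.415 mcg/mL·hr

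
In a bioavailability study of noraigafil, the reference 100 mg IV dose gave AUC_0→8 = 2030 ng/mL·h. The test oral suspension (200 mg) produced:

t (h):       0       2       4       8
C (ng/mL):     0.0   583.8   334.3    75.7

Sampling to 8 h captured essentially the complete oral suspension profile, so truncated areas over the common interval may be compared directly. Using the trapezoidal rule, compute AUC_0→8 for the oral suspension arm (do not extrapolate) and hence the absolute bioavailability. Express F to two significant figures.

F = 0.57

Trapezoidal AUC_0→8 (oral suspension):
  [0→2]: (0.0+583.8)/2 × 2 = 583.8
  [2→4]: (583.8+334.3)/2 × 2 = 918.1
  [4→8]: (334.3+75.7)/2 × 4 = 820.0
  Sum = 2321.9 ng/mL·h
F = (AUC_ev/D_ev)/(AUC_iv/D_iv) = (2321.9/200)/(2030/100) = 11.6095/20.3 = 0.5719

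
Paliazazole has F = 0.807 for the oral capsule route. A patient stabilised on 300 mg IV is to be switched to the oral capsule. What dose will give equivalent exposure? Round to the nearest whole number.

For equal systemic exposure: F × D_ev = D_iv
D_ev = D_iv / F = 300 / 0.807 = 371.747 mg

D_oral = 372 mg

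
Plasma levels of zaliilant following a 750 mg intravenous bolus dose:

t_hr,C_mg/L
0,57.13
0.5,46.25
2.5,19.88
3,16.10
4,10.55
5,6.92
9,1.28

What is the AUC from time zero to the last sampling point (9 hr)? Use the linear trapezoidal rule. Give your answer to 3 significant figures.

Trapezoidal AUC_0→9:
  [0→0.5]: (57.13+46.25)/2 × 0.5 = 25.845
  [0.5→2.5]: (46.25+19.88)/2 × 2 = 66.13
  [2.5→3]: (19.88+16.10)/2 × 0.5 = 8.995
  [3→4]: (16.10+10.55)/2 × 1 = 13.325
  [4→5]: (10.55+6.92)/2 × 1 = 8.735
  [5→9]: (6.92+1.28)/2 × 4 = 16.4
  Sum = 139.43 mg/L·hr

AUC = 139 mg/L·hr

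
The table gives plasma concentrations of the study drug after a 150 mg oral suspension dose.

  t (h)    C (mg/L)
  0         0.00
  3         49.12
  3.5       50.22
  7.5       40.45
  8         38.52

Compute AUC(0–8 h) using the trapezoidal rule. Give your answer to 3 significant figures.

AUC = 300 mg/L·h

Trapezoidal AUC_0→8:
  [0→3]: (0.00+49.12)/2 × 3 = 73.68
  [3→3.5]: (49.12+50.22)/2 × 0.5 = 24.835
  [3.5→7.5]: (50.22+40.45)/2 × 4 = 181.34
  [7.5→8]: (40.45+38.52)/2 × 0.5 = 19.7425
  Sum = 299.5975 mg/L·h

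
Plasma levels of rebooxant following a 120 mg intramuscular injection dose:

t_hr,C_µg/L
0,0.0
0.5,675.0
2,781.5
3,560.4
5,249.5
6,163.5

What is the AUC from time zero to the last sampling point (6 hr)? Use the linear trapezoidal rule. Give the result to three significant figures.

AUC = 2950 µg/L·hr

Trapezoidal AUC_0→6:
  [0→0.5]: (0.0+675.0)/2 × 0.5 = 168.75
  [0.5→2]: (675.0+781.5)/2 × 1.5 = 1092.375
  [2→3]: (781.5+560.4)/2 × 1 = 670.95
  [3→5]: (560.4+249.5)/2 × 2 = 809.9
  [5→6]: (249.5+163.5)/2 × 1 = 206.5
  Sum = 2948.475 µg/L·hr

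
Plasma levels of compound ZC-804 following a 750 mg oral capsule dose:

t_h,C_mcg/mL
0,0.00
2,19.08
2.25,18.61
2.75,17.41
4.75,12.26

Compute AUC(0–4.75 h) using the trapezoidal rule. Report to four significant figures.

AUC = 62.47 mcg/mL·h

Trapezoidal AUC_0→4.75:
  [0→2]: (0.00+19.08)/2 × 2 = 19.08
  [2→2.25]: (19.08+18.61)/2 × 0.25 = 4.71125
  [2.25→2.75]: (18.61+17.41)/2 × 0.5 = 9.005
  [2.75→4.75]: (17.41+12.26)/2 × 2 = 29.67
  Sum = 62.46625 mcg/mL·h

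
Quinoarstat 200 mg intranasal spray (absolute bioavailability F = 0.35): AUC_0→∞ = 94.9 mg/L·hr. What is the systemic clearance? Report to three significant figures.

CL = F × Dose / AUC_0→∞
   = 0.35 × 200 / 94.9 = 0.737619 L/hr

CL = 0.738 L/hr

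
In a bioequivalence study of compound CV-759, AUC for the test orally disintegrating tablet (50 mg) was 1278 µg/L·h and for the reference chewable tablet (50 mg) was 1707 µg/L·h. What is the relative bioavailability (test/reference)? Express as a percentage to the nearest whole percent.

F_rel = (AUC_test/D_test) / (AUC_ref/D_ref)
      = (1278/50) / (1707/50)
      = 25.56 / 34.14 = 0.7487 = 74.87%

F_rel = 75%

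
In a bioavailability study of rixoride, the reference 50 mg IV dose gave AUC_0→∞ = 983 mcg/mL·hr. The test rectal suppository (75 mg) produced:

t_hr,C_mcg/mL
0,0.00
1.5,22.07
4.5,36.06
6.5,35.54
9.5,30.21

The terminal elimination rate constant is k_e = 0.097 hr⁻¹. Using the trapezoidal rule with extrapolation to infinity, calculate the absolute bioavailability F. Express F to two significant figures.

F = 0.40

Trapezoidal AUC_0→9.5 (rectal suppository):
  [0→1.5]: (0.00+22.07)/2 × 1.5 = 16.5525
  [1.5→4.5]: (22.07+36.06)/2 × 3 = 87.195
  [4.5→6.5]: (36.06+35.54)/2 × 2 = 71.6
  [6.5→9.5]: (35.54+30.21)/2 × 3 = 98.625
  Sum = 273.9725 mcg/mL·hr
Tail: C_last/k_e = 30.21/0.097 = 311.443
AUC_0→∞ (rectal suppository) = 273.9725 + 311.443 = 585.4155 mcg/mL·hr
F = (AUC_ev/D_ev)/(AUC_iv/D_iv) = (585.4155/75)/(983/50) = 7.80554/19.66 = 0.3970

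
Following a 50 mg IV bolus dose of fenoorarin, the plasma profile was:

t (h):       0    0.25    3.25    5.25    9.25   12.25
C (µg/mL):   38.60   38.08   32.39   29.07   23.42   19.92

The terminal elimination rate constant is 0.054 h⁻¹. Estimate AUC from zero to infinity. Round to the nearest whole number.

Trapezoidal AUC_0→12.25:
  [0→0.25]: (38.60+38.08)/2 × 0.25 = 9.585
  [0.25→3.25]: (38.08+32.39)/2 × 3 = 105.705
  [3.25→5.25]: (32.39+29.07)/2 × 2 = 61.46
  [5.25→9.25]: (29.07+23.42)/2 × 4 = 104.98
  [9.25→12.25]: (23.42+19.92)/2 × 3 = 65.01
  Sum = 346.74 µg/mL·h
Extrapolated tail: C_last / k_e = 19.92 / 0.054 = 368.889
AUC_0→∞ = 346.74 + 368.889 = 715.629 µg/mL·h

AUC = 716 µg/mL·h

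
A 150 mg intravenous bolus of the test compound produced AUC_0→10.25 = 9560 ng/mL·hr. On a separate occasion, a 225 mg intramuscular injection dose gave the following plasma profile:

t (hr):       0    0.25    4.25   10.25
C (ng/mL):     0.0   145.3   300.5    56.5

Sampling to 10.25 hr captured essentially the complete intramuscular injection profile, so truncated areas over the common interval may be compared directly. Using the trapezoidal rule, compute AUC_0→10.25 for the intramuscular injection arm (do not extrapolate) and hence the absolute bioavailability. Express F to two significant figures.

F = 0.14

Trapezoidal AUC_0→10.25 (intramuscular injection):
  [0→0.25]: (0.0+145.3)/2 × 0.25 = 18.1625
  [0.25→4.25]: (145.3+300.5)/2 × 4 = 891.6
  [4.25→10.25]: (300.5+56.5)/2 × 6 = 1071.0
  Sum = 1980.7625 ng/mL·hr
F = (AUC_ev/D_ev)/(AUC_iv/D_iv) = (1980.7625/225)/(9560/150) = 8.80339/63.7333 = 0.1381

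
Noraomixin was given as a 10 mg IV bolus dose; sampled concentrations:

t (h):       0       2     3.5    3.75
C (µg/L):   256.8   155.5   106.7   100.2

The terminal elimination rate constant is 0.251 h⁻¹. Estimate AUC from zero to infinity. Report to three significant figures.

AUC = 1030 µg/L·h

Trapezoidal AUC_0→3.75:
  [0→2]: (256.8+155.5)/2 × 2 = 412.3
  [2→3.5]: (155.5+106.7)/2 × 1.5 = 196.65
  [3.5→3.75]: (106.7+100.2)/2 × 0.25 = 25.8625
  Sum = 634.8125 µg/L·h
Extrapolated tail: C_last / k_e = 100.2 / 0.251 = 399.203
AUC_0→∞ = 634.8125 + 399.203 = 1034.0155 µg/L·h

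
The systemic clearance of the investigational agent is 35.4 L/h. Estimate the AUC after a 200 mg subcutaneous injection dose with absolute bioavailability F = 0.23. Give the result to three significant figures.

AUC = 1.30 mg/L·h

AUC_0→∞ = F × Dose / CL
        = 0.23 × 200 / 35.4 = 1.29944 mg/L·h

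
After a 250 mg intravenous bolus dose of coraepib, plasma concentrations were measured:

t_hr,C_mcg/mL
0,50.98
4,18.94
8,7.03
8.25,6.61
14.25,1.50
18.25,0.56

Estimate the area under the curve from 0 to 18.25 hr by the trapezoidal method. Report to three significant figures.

AUC = 222 mcg/mL·hr

Trapezoidal AUC_0→18.25:
  [0→4]: (50.98+18.94)/2 × 4 = 139.84
  [4→8]: (18.94+7.03)/2 × 4 = 51.94
  [8→8.25]: (7.03+6.61)/2 × 0.25 = 1.705
  [8.25→14.25]: (6.61+1.50)/2 × 6 = 24.33
  [14.25→18.25]: (1.50+0.56)/2 × 4 = 4.12
  Sum = 221.935 mcg/mL·hr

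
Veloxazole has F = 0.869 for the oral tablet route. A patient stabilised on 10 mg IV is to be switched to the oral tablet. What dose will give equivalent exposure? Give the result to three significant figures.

D_oral = 11.5 mg

For equal systemic exposure: F × D_ev = D_iv
D_ev = D_iv / F = 10 / 0.869 = 11.5075 mg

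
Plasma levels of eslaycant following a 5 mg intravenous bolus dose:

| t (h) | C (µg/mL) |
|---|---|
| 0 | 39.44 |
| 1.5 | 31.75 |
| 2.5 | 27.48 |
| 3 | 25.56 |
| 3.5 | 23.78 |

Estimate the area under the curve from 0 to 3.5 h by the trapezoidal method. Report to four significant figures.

AUC = 108.6 µg/mL·h

Trapezoidal AUC_0→3.5:
  [0→1.5]: (39.44+31.75)/2 × 1.5 = 53.3925
  [1.5→2.5]: (31.75+27.48)/2 × 1 = 29.615
  [2.5→3]: (27.48+25.56)/2 × 0.5 = 13.26
  [3→3.5]: (25.56+23.78)/2 × 0.5 = 12.335
  Sum = 108.6025 µg/mL·h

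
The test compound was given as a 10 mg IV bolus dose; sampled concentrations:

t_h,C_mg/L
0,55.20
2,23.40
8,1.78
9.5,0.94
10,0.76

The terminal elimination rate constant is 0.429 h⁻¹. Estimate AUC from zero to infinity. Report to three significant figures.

Trapezoidal AUC_0→10:
  [0→2]: (55.20+23.40)/2 × 2 = 78.6
  [2→8]: (23.40+1.78)/2 × 6 = 75.54
  [8→9.5]: (1.78+0.94)/2 × 1.5 = 2.04
  [9.5→10]: (0.94+0.76)/2 × 0.5 = 0.425
  Sum = 156.605 mg/L·h
Extrapolated tail: C_last / k_e = 0.76 / 0.429 = 1.772
AUC_0→∞ = 156.605 + 1.772 = 158.377 mg/L·h

AUC = 158 mg/L·h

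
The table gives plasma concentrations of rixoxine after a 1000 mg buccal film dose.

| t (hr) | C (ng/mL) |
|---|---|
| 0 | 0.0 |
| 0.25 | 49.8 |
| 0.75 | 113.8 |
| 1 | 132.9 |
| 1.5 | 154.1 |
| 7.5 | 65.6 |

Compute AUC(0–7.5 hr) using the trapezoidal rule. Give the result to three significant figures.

Trapezoidal AUC_0→7.5:
  [0→0.25]: (0.0+49.8)/2 × 0.25 = 6.225
  [0.25→0.75]: (49.8+113.8)/2 × 0.5 = 40.9
  [0.75→1]: (113.8+132.9)/2 × 0.25 = 30.8375
  [1→1.5]: (132.9+154.1)/2 × 0.5 = 71.75
  [1.5→7.5]: (154.1+65.6)/2 × 6 = 659.1
  Sum = 808.8125 ng/mL·hr

AUC = 809 ng/mL·hr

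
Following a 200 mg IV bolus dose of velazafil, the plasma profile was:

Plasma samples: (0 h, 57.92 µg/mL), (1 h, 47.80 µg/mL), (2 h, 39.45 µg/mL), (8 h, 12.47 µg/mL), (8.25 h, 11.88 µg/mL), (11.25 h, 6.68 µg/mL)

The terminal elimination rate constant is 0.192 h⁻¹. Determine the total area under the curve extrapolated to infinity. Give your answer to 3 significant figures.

Trapezoidal AUC_0→11.25:
  [0→1]: (57.92+47.80)/2 × 1 = 52.86
  [1→2]: (47.80+39.45)/2 × 1 = 43.625
  [2→8]: (39.45+12.47)/2 × 6 = 155.76
  [8→8.25]: (12.47+11.88)/2 × 0.25 = 3.04375
  [8.25→11.25]: (11.88+6.68)/2 × 3 = 27.84
  Sum = 283.12875 µg/mL·h
Extrapolated tail: C_last / k_e = 6.68 / 0.192 = 34.792
AUC_0→∞ = 283.12875 + 34.792 = 317.92075 µg/mL·h

AUC = 318 µg/mL·h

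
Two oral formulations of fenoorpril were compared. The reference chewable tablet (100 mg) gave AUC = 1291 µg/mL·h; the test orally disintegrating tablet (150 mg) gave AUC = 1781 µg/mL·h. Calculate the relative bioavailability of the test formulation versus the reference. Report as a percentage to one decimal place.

F_rel = 92.0%

F_rel = (AUC_test/D_test) / (AUC_ref/D_ref)
      = (1781/150) / (1291/100)
      = 11.8733 / 12.91 = 0.9197 = 91.97%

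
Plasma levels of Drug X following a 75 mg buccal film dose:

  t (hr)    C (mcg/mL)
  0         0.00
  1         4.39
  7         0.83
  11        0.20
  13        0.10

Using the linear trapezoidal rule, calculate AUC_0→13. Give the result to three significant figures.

AUC = 20.2 mcg/mL·hr

Trapezoidal AUC_0→13:
  [0→1]: (0.00+4.39)/2 × 1 = 2.195
  [1→7]: (4.39+0.83)/2 × 6 = 15.66
  [7→11]: (0.83+0.20)/2 × 4 = 2.06
  [11→13]: (0.20+0.10)/2 × 2 = 0.3
  Sum = 20.215 mcg/mL·hr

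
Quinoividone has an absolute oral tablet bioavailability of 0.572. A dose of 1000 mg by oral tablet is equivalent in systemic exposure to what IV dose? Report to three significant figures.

Systemic exposure from an extravascular dose = F × D_ev, so the equivalent IV dose is F × D_ev.
D_iv = F × D_ev = 0.572 × 1000 = 572 mg

D_iv = 572 mg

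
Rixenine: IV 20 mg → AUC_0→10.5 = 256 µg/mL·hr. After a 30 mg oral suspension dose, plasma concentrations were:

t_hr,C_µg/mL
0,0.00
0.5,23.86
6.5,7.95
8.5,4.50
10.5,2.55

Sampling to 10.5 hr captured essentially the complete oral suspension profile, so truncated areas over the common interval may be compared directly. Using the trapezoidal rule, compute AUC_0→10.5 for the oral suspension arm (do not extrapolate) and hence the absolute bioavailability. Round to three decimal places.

Trapezoidal AUC_0→10.5 (oral suspension):
  [0→0.5]: (0.00+23.86)/2 × 0.5 = 5.965
  [0.5→6.5]: (23.86+7.95)/2 × 6 = 95.43
  [6.5→8.5]: (7.95+4.50)/2 × 2 = 12.45
  [8.5→10.5]: (4.50+2.55)/2 × 2 = 7.05
  Sum = 120.895 µg/mL·hr
F = (AUC_ev/D_ev)/(AUC_iv/D_iv) = (120.895/30)/(256/20) = 4.02983/12.8 = 0.3148

F = 0.315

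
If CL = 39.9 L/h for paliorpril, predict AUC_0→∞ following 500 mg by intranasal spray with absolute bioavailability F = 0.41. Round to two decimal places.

AUC = 5.14 mg/L·h

AUC_0→∞ = F × Dose / CL
        = 0.41 × 500 / 39.9 = 5.13784 mg/L·h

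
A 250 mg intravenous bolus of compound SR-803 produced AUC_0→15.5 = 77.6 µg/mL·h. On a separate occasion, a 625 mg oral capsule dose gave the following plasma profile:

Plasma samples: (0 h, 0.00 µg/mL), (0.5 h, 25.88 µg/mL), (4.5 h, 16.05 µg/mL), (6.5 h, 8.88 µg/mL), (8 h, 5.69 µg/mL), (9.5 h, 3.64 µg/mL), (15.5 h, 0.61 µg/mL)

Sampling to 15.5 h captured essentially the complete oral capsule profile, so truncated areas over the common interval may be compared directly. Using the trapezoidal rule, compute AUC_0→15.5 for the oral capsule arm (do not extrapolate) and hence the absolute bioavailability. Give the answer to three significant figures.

F = 0.752

Trapezoidal AUC_0→15.5 (oral capsule):
  [0→0.5]: (0.00+25.88)/2 × 0.5 = 6.47
  [0.5→4.5]: (25.88+16.05)/2 × 4 = 83.86
  [4.5→6.5]: (16.05+8.88)/2 × 2 = 24.93
  [6.5→8]: (8.88+5.69)/2 × 1.5 = 10.9275
  [8→9.5]: (5.69+3.64)/2 × 1.5 = 6.9975
  [9.5→15.5]: (3.64+0.61)/2 × 6 = 12.75
  Sum = 145.935 µg/mL·h
F = (AUC_ev/D_ev)/(AUC_iv/D_iv) = (145.935/625)/(77.6/250) = 0.233496/0.3104 = 0.7522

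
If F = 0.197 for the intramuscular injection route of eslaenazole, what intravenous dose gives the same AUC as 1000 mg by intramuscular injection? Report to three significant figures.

Systemic exposure from an extravascular dose = F × D_ev, so the equivalent IV dose is F × D_ev.
D_iv = F × D_ev = 0.197 × 1000 = 197 mg

D_iv = 197 mg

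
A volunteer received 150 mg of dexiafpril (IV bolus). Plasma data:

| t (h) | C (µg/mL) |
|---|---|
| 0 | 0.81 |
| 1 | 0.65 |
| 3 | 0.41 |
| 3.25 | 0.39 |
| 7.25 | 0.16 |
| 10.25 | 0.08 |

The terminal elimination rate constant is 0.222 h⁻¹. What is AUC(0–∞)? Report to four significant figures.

Trapezoidal AUC_0→10.25:
  [0→1]: (0.81+0.65)/2 × 1 = 0.73
  [1→3]: (0.65+0.41)/2 × 2 = 1.06
  [3→3.25]: (0.41+0.39)/2 × 0.25 = 0.1
  [3.25→7.25]: (0.39+0.16)/2 × 4 = 1.1
  [7.25→10.25]: (0.16+0.08)/2 × 3 = 0.36
  Sum = 3.35 µg/mL·h
Extrapolated tail: C_last / k_e = 0.08 / 0.222 = 0.360
AUC_0→∞ = 3.35 + 0.360 = 3.71 µg/mL·h

AUC = 3.710 µg/mL·h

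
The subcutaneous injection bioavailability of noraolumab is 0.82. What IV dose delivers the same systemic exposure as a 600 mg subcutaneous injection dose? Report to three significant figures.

Systemic exposure from an extravascular dose = F × D_ev, so the equivalent IV dose is F × D_ev.
D_iv = F × D_ev = 0.82 × 600 = 492 mg

D_iv = 492 mg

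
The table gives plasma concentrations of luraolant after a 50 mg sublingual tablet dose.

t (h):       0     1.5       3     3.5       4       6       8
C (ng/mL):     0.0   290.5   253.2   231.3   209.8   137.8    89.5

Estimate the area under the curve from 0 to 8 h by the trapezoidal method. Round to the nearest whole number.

AUC = 1432 ng/mL·h

Trapezoidal AUC_0→8:
  [0→1.5]: (0.0+290.5)/2 × 1.5 = 217.875
  [1.5→3]: (290.5+253.2)/2 × 1.5 = 407.775
  [3→3.5]: (253.2+231.3)/2 × 0.5 = 121.125
  [3.5→4]: (231.3+209.8)/2 × 0.5 = 110.275
  [4→6]: (209.8+137.8)/2 × 2 = 347.6
  [6→8]: (137.8+89.5)/2 × 2 = 227.3
  Sum = 1431.95 ng/mL·h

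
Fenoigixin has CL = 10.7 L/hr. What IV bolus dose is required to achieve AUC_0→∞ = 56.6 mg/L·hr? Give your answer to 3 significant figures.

Dose_iv = CL × AUC_0→∞
     = 10.7 × 56.6 = 605.62 mg

Dose = 606 mg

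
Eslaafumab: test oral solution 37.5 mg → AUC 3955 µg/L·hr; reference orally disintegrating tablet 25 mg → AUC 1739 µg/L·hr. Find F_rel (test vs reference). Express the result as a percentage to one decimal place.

F_rel = (AUC_test/D_test) / (AUC_ref/D_ref)
      = (3955/37.5) / (1739/25)
      = 105.467 / 69.56 = 1.5162 = 151.62%

F_rel = 151.6%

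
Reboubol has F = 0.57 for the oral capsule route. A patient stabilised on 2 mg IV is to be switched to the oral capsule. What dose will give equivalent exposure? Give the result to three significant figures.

D_oral = 3.51 mg

For equal systemic exposure: F × D_ev = D_iv
D_ev = D_iv / F = 2 / 0.57 = 3.50877 mg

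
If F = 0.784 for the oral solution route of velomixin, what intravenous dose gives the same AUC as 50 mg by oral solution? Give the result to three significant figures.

Systemic exposure from an extravascular dose = F × D_ev, so the equivalent IV dose is F × D_ev.
D_iv = F × D_ev = 0.784 × 50 = 39.2 mg

D_iv = 39.2 mg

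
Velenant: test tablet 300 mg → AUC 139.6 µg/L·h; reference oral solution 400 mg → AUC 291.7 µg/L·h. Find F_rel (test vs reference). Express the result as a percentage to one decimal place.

F_rel = (AUC_test/D_test) / (AUC_ref/D_ref)
      = (139.6/300) / (291.7/400)
      = 0.465333 / 0.72925 = 0.6381 = 63.81%

F_rel = 63.8%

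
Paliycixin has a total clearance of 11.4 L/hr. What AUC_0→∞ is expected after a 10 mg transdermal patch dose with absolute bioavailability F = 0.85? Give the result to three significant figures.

AUC = 0.746 mg/L·hr

AUC_0→∞ = F × Dose / CL
        = 0.85 × 10 / 11.4 = 0.745614 mg/L·hr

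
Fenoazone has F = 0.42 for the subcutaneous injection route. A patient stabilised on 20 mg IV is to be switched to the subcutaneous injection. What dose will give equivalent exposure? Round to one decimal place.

For equal systemic exposure: F × D_ev = D_iv
D_ev = D_iv / F = 20 / 0.42 = 47.619 mg

D_subcutaneous = 47.6 mg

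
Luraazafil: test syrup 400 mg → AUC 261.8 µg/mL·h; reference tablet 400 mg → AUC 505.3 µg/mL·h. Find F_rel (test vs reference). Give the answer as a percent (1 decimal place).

F_rel = (AUC_test/D_test) / (AUC_ref/D_ref)
      = (261.8/400) / (505.3/400)
      = 0.6545 / 1.26325 = 0.5181 = 51.81%

F_rel = 51.8%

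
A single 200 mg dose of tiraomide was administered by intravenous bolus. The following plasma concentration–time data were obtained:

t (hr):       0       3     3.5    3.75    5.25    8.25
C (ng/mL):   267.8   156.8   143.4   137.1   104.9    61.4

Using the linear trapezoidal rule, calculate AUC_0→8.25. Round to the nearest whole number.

Trapezoidal AUC_0→8.25:
  [0→3]: (267.8+156.8)/2 × 3 = 636.9
  [3→3.5]: (156.8+143.4)/2 × 0.5 = 75.05
  [3.5→3.75]: (143.4+137.1)/2 × 0.25 = 35.0625
  [3.75→5.25]: (137.1+104.9)/2 × 1.5 = 181.5
  [5.25→8.25]: (104.9+61.4)/2 × 3 = 249.45
  Sum = 1177.9625 ng/mL·hr

AUC = 1178 ng/mL·hr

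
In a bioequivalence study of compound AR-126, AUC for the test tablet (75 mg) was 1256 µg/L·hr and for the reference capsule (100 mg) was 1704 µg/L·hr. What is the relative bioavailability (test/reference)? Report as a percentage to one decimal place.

F_rel = (AUC_test/D_test) / (AUC_ref/D_ref)
      = (1256/75) / (1704/100)
      = 16.7467 / 17.04 = 0.9828 = 98.28%

F_rel = 98.3%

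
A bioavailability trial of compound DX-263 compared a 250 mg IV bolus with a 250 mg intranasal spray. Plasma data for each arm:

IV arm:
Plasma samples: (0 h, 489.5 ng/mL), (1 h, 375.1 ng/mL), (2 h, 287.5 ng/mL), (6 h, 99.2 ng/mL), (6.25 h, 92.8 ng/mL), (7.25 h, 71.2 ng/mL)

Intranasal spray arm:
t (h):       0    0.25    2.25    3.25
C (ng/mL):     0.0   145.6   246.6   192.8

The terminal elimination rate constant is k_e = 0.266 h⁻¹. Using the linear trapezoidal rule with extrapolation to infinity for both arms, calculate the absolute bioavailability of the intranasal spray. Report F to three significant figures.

F = 0.709

Trapezoidal AUC_0→7.25 (IV):
  [0→1]: (489.5+375.1)/2 × 1 = 432.3
  [1→2]: (375.1+287.5)/2 × 1 = 331.3
  [2→6]: (287.5+99.2)/2 × 4 = 773.4
  [6→6.25]: (99.2+92.8)/2 × 0.25 = 24.0
  [6.25→7.25]: (92.8+71.2)/2 × 1 = 82.0
  Sum = 1643.0 ng/mL·h
IV tail: 71.2/0.266 = 267.669; AUC_iv,0→∞ = 1643.0 + 267.669 = 1910.669 ng/mL·h
Trapezoidal AUC_0→3.25 (intranasal spray):
  [0→0.25]: (0.0+145.6)/2 × 0.25 = 18.2
  [0.25→2.25]: (145.6+246.6)/2 × 2 = 392.2
  [2.25→3.25]: (246.6+192.8)/2 × 1 = 219.7
  Sum = 630.1 ng/mL·h
intranasal spray tail: 192.8/0.266 = 724.812; AUC_ev,0→∞ = 630.1 + 724.812 = 1354.912 ng/mL·h
F = (AUC_ev/D_ev)/(AUC_iv/D_iv) = (1354.912/250)/(1910.669/250) = 5.419648/7.642676 = 0.7091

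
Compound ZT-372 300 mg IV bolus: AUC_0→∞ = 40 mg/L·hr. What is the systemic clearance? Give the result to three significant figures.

CL = Dose_iv / AUC_0→∞
   = 300 / 40 = 7.5 L/hr

CL = 7.50 L/hr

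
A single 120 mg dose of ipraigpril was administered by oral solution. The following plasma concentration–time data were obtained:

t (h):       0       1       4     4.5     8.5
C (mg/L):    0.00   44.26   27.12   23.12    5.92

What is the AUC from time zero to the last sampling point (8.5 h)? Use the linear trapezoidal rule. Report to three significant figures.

AUC = 200 mg/L·h

Trapezoidal AUC_0→8.5:
  [0→1]: (0.00+44.26)/2 × 1 = 22.13
  [1→4]: (44.26+27.12)/2 × 3 = 107.07
  [4→4.5]: (27.12+23.12)/2 × 0.5 = 12.56
  [4.5→8.5]: (23.12+5.92)/2 × 4 = 58.08
  Sum = 199.84 mg/L·h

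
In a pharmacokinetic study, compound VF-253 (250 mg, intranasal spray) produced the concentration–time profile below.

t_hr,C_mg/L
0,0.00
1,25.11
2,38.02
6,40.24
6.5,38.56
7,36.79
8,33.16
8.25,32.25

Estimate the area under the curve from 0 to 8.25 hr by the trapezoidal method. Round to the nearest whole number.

AUC = 282 mg/L·hr

Trapezoidal AUC_0→8.25:
  [0→1]: (0.00+25.11)/2 × 1 = 12.555
  [1→2]: (25.11+38.02)/2 × 1 = 31.565
  [2→6]: (38.02+40.24)/2 × 4 = 156.52
  [6→6.5]: (40.24+38.56)/2 × 0.5 = 19.7
  [6.5→7]: (38.56+36.79)/2 × 0.5 = 18.8375
  [7→8]: (36.79+33.16)/2 × 1 = 34.975
  [8→8.25]: (33.16+32.25)/2 × 0.25 = 8.17625
  Sum = 282.32875 mg/L·hr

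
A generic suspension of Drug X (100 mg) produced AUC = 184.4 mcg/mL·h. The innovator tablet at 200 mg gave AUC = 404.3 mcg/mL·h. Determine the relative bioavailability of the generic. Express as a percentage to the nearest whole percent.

F_rel = (AUC_test/D_test) / (AUC_ref/D_ref)
      = (184.4/100) / (404.3/200)
      = 1.844 / 2.0215 = 0.9122 = 91.22%

F_rel = 91%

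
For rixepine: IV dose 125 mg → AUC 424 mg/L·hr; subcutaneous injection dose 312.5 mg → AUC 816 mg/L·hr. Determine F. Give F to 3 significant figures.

F = 0.770

F = (AUC_ev / D_ev) / (AUC_iv / D_iv)
  = (816/312.5) / (424/125)
  = 2.6112 / 3.392 = 0.7698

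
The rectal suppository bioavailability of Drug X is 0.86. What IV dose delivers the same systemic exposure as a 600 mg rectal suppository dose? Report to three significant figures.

D_iv = 516 mg

Systemic exposure from an extravascular dose = F × D_ev, so the equivalent IV dose is F × D_ev.
D_iv = F × D_ev = 0.86 × 600 = 516 mg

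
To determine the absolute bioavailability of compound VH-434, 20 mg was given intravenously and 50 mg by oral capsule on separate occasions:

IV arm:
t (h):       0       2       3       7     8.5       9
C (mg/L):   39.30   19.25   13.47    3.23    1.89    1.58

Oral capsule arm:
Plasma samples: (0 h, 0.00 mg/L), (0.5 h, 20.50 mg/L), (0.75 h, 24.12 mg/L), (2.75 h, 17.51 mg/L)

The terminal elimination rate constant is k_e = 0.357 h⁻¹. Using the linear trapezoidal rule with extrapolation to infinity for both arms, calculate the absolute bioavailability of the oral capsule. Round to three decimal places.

F = 0.345

Trapezoidal AUC_0→9 (IV):
  [0→2]: (39.30+19.25)/2 × 2 = 58.55
  [2→3]: (19.25+13.47)/2 × 1 = 16.36
  [3→7]: (13.47+3.23)/2 × 4 = 33.4
  [7→8.5]: (3.23+1.89)/2 × 1.5 = 3.84
  [8.5→9]: (1.89+1.58)/2 × 0.5 = 0.8675
  Sum = 113.0175 mg/L·h
IV tail: 1.58/0.357 = 4.426; AUC_iv,0→∞ = 113.0175 + 4.426 = 117.4435 mg/L·h
Trapezoidal AUC_0→2.75 (oral capsule):
  [0→0.5]: (0.00+20.50)/2 × 0.5 = 5.125
  [0.5→0.75]: (20.50+24.12)/2 × 0.25 = 5.5775
  [0.75→2.75]: (24.12+17.51)/2 × 2 = 41.63
  Sum = 52.3325 mg/L·h
oral capsule tail: 17.51/0.357 = 49.048; AUC_ev,0→∞ = 52.3325 + 49.048 = 101.3805 mg/L·h
F = (AUC_ev/D_ev)/(AUC_iv/D_iv) = (101.3805/50)/(117.4435/20) = 2.02761/5.872175 = 0.3453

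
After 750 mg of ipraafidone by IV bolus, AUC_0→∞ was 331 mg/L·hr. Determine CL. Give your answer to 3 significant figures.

CL = Dose_iv / AUC_0→∞
   = 750 / 331 = 2.26586 L/hr

CL = 2.27 L/hr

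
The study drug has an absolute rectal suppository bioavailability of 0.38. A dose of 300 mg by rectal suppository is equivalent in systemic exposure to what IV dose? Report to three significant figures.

Systemic exposure from an extravascular dose = F × D_ev, so the equivalent IV dose is F × D_ev.
D_iv = F × D_ev = 0.38 × 300 = 114 mg

D_iv = 114 mg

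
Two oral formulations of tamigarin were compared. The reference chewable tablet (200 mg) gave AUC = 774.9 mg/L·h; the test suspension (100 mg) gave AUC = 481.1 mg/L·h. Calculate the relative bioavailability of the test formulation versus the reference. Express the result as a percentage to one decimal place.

F_rel = (AUC_test/D_test) / (AUC_ref/D_ref)
      = (481.1/100) / (774.9/200)
      = 4.811 / 3.8745 = 1.2417 = 124.17%

F_rel = 124.2%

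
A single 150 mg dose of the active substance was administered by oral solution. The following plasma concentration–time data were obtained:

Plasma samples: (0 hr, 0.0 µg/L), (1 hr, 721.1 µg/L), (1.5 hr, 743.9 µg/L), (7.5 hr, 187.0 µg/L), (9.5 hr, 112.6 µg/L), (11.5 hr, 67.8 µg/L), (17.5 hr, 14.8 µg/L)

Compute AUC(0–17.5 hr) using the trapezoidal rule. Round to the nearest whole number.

Trapezoidal AUC_0→17.5:
  [0→1]: (0.0+721.1)/2 × 1 = 360.55
  [1→1.5]: (721.1+743.9)/2 × 0.5 = 366.25
  [1.5→7.5]: (743.9+187.0)/2 × 6 = 2792.7
  [7.5→9.5]: (187.0+112.6)/2 × 2 = 299.6
  [9.5→11.5]: (112.6+67.8)/2 × 2 = 180.4
  [11.5→17.5]: (67.8+14.8)/2 × 6 = 247.8
  Sum = 4247.3 µg/L·hr

AUC = 4247 µg/L·hr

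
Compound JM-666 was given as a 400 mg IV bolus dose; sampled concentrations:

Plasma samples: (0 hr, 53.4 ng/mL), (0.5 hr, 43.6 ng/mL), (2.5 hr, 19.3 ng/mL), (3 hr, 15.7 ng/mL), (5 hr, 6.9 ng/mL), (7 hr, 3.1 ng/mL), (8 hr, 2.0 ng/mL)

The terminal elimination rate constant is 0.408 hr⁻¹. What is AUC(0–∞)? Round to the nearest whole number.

AUC = 136 ng/mL·hr

Trapezoidal AUC_0→8:
  [0→0.5]: (53.4+43.6)/2 × 0.5 = 24.25
  [0.5→2.5]: (43.6+19.3)/2 × 2 = 62.9
  [2.5→3]: (19.3+15.7)/2 × 0.5 = 8.75
  [3→5]: (15.7+6.9)/2 × 2 = 22.6
  [5→7]: (6.9+3.1)/2 × 2 = 10.0
  [7→8]: (3.1+2.0)/2 × 1 = 2.55
  Sum = 131.05 ng/mL·hr
Extrapolated tail: C_last / k_e = 2.0 / 0.408 = 4.902
AUC_0→∞ = 131.05 + 4.902 = 135.952 ng/mL·hr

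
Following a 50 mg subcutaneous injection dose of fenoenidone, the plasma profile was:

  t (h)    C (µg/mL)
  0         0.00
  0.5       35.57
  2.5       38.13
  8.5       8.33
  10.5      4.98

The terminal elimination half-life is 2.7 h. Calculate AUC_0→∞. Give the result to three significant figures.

AUC = 255 µg/mL·h

Trapezoidal AUC_0→10.5:
  [0→0.5]: (0.00+35.57)/2 × 0.5 = 8.8925
  [0.5→2.5]: (35.57+38.13)/2 × 2 = 73.7
  [2.5→8.5]: (38.13+8.33)/2 × 6 = 139.38
  [8.5→10.5]: (8.33+4.98)/2 × 2 = 13.31
  Sum = 235.2825 µg/mL·h
k_e = ln2 / t½ = 0.693147 / 2.7 = 0.2567 h^-1
Extrapolated tail: C_last / k_e = 4.98 / 0.2567 = 19.400
AUC_0→∞ = 235.2825 + 19.400 = 254.6825 µg/mL·h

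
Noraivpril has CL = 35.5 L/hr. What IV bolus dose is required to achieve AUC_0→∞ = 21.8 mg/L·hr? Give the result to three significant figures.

Dose_iv = CL × AUC_0→∞
     = 35.5 × 21.8 = 773.9 mg

Dose = 774 mg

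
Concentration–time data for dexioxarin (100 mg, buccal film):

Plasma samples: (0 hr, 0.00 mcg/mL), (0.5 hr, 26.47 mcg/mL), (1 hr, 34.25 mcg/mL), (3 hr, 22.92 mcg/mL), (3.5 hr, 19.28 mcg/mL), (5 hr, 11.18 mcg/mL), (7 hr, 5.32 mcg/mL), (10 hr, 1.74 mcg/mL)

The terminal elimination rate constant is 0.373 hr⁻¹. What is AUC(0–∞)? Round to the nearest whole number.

AUC = 144 mcg/mL·hr

Trapezoidal AUC_0→10:
  [0→0.5]: (0.00+26.47)/2 × 0.5 = 6.6175
  [0.5→1]: (26.47+34.25)/2 × 0.5 = 15.18
  [1→3]: (34.25+22.92)/2 × 2 = 57.17
  [3→3.5]: (22.92+19.28)/2 × 0.5 = 10.55
  [3.5→5]: (19.28+11.18)/2 × 1.5 = 22.845
  [5→7]: (11.18+5.32)/2 × 2 = 16.5
  [7→10]: (5.32+1.74)/2 × 3 = 10.59
  Sum = 139.4525 mcg/mL·hr
Extrapolated tail: C_last / k_e = 1.74 / 0.373 = 4.665
AUC_0→∞ = 139.4525 + 4.665 = 144.1175 mcg/mL·hr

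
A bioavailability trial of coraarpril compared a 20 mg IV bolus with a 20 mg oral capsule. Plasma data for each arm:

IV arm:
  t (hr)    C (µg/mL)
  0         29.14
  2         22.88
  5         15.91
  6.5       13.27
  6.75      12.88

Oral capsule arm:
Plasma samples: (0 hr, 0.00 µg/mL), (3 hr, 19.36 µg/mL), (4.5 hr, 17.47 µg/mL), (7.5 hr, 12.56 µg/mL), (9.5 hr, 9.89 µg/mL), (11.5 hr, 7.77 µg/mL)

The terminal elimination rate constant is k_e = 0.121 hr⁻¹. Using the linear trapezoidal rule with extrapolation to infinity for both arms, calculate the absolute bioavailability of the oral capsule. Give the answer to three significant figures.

F = 0.852

Trapezoidal AUC_0→6.75 (IV):
  [0→2]: (29.14+22.88)/2 × 2 = 52.02
  [2→5]: (22.88+15.91)/2 × 3 = 58.185
  [5→6.5]: (15.91+13.27)/2 × 1.5 = 21.885
  [6.5→6.75]: (13.27+12.88)/2 × 0.25 = 3.26875
  Sum = 135.35875 µg/mL·hr
IV tail: 12.88/0.121 = 106.446; AUC_iv,0→∞ = 135.35875 + 106.446 = 241.80475 µg/mL·hr
Trapezoidal AUC_0→11.5 (oral capsule):
  [0→3]: (0.00+19.36)/2 × 3 = 29.04
  [3→4.5]: (19.36+17.47)/2 × 1.5 = 27.6225
  [4.5→7.5]: (17.47+12.56)/2 × 3 = 45.045
  [7.5→9.5]: (12.56+9.89)/2 × 2 = 22.45
  [9.5→11.5]: (9.89+7.77)/2 × 2 = 17.66
  Sum = 141.8175 µg/mL·hr
oral capsule tail: 7.77/0.121 = 64.215; AUC_ev,0→∞ = 141.8175 + 64.215 = 206.0325 µg/mL·hr
F = (AUC_ev/D_ev)/(AUC_iv/D_iv) = (206.0325/20)/(241.80475/20) = 10.301625/12.0902 = 0.8521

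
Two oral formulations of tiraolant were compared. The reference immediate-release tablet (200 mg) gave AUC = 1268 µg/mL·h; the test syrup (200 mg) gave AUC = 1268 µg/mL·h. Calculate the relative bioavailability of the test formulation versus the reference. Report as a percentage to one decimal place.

F_rel = (AUC_test/D_test) / (AUC_ref/D_ref)
      = (1268/200) / (1268/200)
      = 6.34 / 6.34 = 1.0000 = 100.00%

F_rel = 100.0%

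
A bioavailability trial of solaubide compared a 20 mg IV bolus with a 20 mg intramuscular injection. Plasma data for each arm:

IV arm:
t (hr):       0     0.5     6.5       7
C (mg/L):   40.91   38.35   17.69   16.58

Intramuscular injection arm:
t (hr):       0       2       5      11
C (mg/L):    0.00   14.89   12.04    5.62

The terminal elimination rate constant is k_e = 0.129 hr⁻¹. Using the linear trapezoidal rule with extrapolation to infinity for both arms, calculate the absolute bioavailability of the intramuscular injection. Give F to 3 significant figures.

F = 0.467

Trapezoidal AUC_0→7 (IV):
  [0→0.5]: (40.91+38.35)/2 × 0.5 = 19.815
  [0.5→6.5]: (38.35+17.69)/2 × 6 = 168.12
  [6.5→7]: (17.69+16.58)/2 × 0.5 = 8.5675
  Sum = 196.5025 mg/L·hr
IV tail: 16.58/0.129 = 128.527; AUC_iv,0→∞ = 196.5025 + 128.527 = 325.0295 mg/L·hr
Trapezoidal AUC_0→11 (intramuscular injection):
  [0→2]: (0.00+14.89)/2 × 2 = 14.89
  [2→5]: (14.89+12.04)/2 × 3 = 40.395
  [5→11]: (12.04+5.62)/2 × 6 = 52.98
  Sum = 108.265 mg/L·hr
intramuscular injection tail: 5.62/0.129 = 43.566; AUC_ev,0→∞ = 108.265 + 43.566 = 151.831 mg/L·hr
F = (AUC_ev/D_ev)/(AUC_iv/D_iv) = (151.831/20)/(325.0295/20) = 7.59155/16.251475 = 0.4671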